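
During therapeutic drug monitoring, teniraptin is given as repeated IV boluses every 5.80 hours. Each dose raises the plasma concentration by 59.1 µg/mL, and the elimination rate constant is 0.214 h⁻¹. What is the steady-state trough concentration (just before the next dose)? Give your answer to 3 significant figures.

24.0 µg/mL

Fraction remaining after one interval: e^(−kτ) = e^(−0.2140 × 5.80) = 0.2890
R = 1 / (1 − 0.2890) = 1.407
Css,max = 59.1 × 1.407 = 83.13 µg/mL
Css,min = Css,max × e^(−kτ) = 83.13 × 0.2890 ≈ 24.0 µg/mL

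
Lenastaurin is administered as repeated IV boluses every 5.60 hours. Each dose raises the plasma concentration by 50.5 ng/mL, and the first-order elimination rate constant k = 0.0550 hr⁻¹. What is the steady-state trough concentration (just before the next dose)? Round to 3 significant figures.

Fraction remaining after one interval: e^(−kτ) = e^(−0.05500 × 5.60) = 0.7349
R = 1 / (1 − 0.7349) = 3.772
Css,max = 50.5 × 3.772 = 190.5 ng/mL
Css,min = Css,max × e^(−kτ) = 190.5 × 0.7349 ≈ 140 ng/mL

140 ng/mL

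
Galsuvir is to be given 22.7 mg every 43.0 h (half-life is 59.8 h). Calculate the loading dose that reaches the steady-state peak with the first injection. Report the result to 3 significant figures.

57.8 mg

k = ln 2 / 59.8 = 0.01159 h⁻¹
Accumulation ratio R = 1 / (1 − e^(−kτ)) = 1 / (1 − e^(−0.01159×43.0)) = 1 / (1 − 0.6075) = 2.548
Loading dose = maintenance dose × R = 22.7 × 2.548 ≈ 57.8 mg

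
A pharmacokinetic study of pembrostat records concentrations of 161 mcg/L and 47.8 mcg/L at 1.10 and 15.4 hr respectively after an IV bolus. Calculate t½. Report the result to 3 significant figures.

8.16 hours

k = ln(C₁/C₂) / (t₂ − t₁) = ln(161/47.8) / (15.4 − 1.10)
  = 1.214 / 14.30 = 0.08492 hr⁻¹
t½ = ln 2 / k = ln 2 / 0.08492 ≈ 8.16 hours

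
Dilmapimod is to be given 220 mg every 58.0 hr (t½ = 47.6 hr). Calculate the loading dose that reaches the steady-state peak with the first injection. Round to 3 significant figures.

k = ln 2 / 47.6 = 0.01456 hr⁻¹
Accumulation ratio R = 1 / (1 − e^(−kτ)) = 1 / (1 − e^(−0.01456×58.0)) = 1 / (1 − 0.4297) = 1.754
Loading dose = maintenance dose × R = 220 × 1.754 ≈ 386 mg

386 mg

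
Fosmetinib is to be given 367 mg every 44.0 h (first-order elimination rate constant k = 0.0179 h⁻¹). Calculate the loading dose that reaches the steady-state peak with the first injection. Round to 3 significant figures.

673 mg

Accumulation ratio R = 1 / (1 − e^(−kτ)) = 1 / (1 − e^(−0.01790×44.0)) = 1 / (1 − 0.4549) = 1.835
Loading dose = maintenance dose × R = 367 × 1.835 ≈ 673 mg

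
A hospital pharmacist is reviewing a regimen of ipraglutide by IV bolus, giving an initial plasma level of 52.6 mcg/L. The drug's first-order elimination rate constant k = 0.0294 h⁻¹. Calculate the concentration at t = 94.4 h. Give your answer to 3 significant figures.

C(t) = C₀ e^(−kt) = 52.6 × e^(−0.02940 × 94.4) = 52.6 × e^(−2.775) = 52.6 × 0.06233 ≈ 3.28 mcg/L

3.28 mcg/L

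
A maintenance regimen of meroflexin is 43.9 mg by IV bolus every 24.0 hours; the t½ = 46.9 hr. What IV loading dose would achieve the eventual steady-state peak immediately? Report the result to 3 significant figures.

k = ln 2 / 46.9 = 0.01478 hr⁻¹
Accumulation ratio R = 1 / (1 − e^(−kτ)) = 1 / (1 − e^(−0.01478×24.0)) = 1 / (1 − 0.7014) = 3.349
Loading dose = maintenance dose × R = 43.9 × 3.349 ≈ 147 mg

147 mg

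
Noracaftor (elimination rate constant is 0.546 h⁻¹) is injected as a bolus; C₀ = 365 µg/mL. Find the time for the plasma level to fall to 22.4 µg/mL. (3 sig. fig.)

C(t) = C₀ e^(−kt)  ⇒  t = ln(C₀/C) / k
t = ln(365/22.4) / 0.5460 = 2.791 / 0.5460 ≈ 5.11 hours

5.11 hours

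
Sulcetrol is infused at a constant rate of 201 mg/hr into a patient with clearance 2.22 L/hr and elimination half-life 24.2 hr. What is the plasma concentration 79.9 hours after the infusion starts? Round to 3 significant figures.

Css = rate / CL = 201 / 2.22 = 90.54 µg/mL
k = ln 2 / 24.2 = 0.02864 hr⁻¹
C(t) = Css (1 − e^(−kt)) = 90.54 × (1 − e^(−2.289)) = 90.54 × 0.8986 ≈ 81.4 µg/mL

81.4 µg/mL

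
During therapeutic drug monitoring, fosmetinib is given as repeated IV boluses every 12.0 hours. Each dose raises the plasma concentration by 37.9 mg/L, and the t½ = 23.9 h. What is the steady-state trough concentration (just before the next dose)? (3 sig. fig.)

k = ln 2 / 23.9 = 0.02900 h⁻¹
Fraction remaining after one interval: e^(−kτ) = e^(−0.02900 × 12.0) = 0.7061
R = 1 / (1 − 0.7061) = 3.402
Css,max = 37.9 × 3.402 = 128.9 mg/L
Css,min = Css,max × e^(−kτ) = 128.9 × 0.7061 ≈ 91.0 mg/L

91.0 mg/L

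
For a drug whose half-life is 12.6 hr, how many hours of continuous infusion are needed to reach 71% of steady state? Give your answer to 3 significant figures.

k = ln 2 / 12.6 = 0.05501 hr⁻¹
f = 1 − e^(−kt)  ⇒  t = −ln(1 − f) / k
t = −ln(1 − 0.71) / 0.05501 = 1.238 / 0.05501 ≈ 22.5 hours

22.5 hours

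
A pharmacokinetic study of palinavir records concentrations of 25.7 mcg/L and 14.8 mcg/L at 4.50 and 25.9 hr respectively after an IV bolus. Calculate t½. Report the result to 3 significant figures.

k = ln(C₁/C₂) / (t₂ − t₁) = ln(25.7/14.8) / (25.9 − 4.50)
  = 0.5519 / 21.40 = 0.02579 hr⁻¹
t½ = ln 2 / k = ln 2 / 0.02579 ≈ 26.9 hours

26.9 hours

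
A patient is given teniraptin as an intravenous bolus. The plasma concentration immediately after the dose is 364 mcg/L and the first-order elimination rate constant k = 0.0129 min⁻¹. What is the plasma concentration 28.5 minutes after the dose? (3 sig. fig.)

C(t) = C₀ e^(−kt) = 364 × e^(−0.01290 × 28.5) = 364 × e^(−0.3676) = 364 × 0.6924 ≈ 252 mcg/L

252 mcg/L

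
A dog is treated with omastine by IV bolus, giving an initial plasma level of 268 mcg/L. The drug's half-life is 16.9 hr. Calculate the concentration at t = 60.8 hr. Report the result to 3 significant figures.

22.1 mcg/L

k = ln 2 / 16.9 = 0.04101 hr⁻¹
C(t) = C₀ e^(−kt) = 268 × e^(−0.04101 × 60.8) = 268 × e^(−2.494) = 268 × 0.08260 ≈ 22.1 mcg/L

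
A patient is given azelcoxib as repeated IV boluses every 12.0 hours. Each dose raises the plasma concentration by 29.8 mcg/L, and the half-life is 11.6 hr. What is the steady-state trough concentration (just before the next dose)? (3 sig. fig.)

k = ln 2 / 11.6 = 0.05975 hr⁻¹
Fraction remaining after one interval: e^(−kτ) = e^(−0.05975 × 12.0) = 0.4882
R = 1 / (1 − 0.4882) = 1.954
Css,max = 29.8 × 1.954 = 58.22 mcg/L
Css,min = Css,max × e^(−kτ) = 58.22 × 0.4882 ≈ 28.4 mcg/L

28.4 mcg/L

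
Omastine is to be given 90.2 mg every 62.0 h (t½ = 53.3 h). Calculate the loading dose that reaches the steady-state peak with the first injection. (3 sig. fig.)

k = ln 2 / 53.3 = 0.01300 h⁻¹
Accumulation ratio R = 1 / (1 − e^(−kτ)) = 1 / (1 − e^(−0.01300×62.0)) = 1 / (1 − 0.4465) = 1.807
Loading dose = maintenance dose × R = 90.2 × 1.807 ≈ 163 mg

163 mg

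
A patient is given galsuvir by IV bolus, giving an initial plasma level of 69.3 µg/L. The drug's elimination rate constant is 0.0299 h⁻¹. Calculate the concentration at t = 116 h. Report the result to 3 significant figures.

C(t) = C₀ e^(−kt) = 69.3 × e^(−0.02990 × 116) = 69.3 × e^(−3.468) = 69.3 × 0.03117 ≈ 2.16 µg/L

2.16 µg/L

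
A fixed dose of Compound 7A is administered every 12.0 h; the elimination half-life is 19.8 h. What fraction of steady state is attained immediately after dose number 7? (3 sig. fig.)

0.947

k = ln 2 / 19.8 = 0.03501 h⁻¹
f_n = 1 − e^(−nkτ) = 1 − e^(−7 × 0.03501 × 12.0) = 1 − e^(−2.941) = 1 − 0.05283 ≈ 0.947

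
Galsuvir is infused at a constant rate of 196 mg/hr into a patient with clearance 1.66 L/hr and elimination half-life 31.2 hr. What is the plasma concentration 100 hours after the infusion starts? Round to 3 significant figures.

105 µg/mL

Css = rate / CL = 196 / 1.66 = 118.1 µg/mL
k = ln 2 / 31.2 = 0.02222 hr⁻¹
C(t) = Css (1 − e^(−kt)) = 118.1 × (1 − e^(−2.222)) = 118.1 × 0.8916 ≈ 105 µg/mL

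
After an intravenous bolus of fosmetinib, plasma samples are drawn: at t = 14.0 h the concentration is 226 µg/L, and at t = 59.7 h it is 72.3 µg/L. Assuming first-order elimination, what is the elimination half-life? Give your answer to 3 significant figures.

27.8 hours

k = ln(C₁/C₂) / (t₂ − t₁) = ln(226/72.3) / (59.7 − 14.0)
  = 1.140 / 45.70 = 0.02494 h⁻¹
t½ = ln 2 / k = ln 2 / 0.02494 ≈ 27.8 hours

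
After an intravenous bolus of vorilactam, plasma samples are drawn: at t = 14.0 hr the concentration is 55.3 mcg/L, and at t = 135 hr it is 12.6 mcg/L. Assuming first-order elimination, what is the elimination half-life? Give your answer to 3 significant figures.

56.7 hours

k = ln(C₁/C₂) / (t₂ − t₁) = ln(55.3/12.6) / (135 − 14.0)
  = 1.479 / 121.0 = 0.01222 hr⁻¹
t½ = ln 2 / k = ln 2 / 0.01222 ≈ 56.7 hours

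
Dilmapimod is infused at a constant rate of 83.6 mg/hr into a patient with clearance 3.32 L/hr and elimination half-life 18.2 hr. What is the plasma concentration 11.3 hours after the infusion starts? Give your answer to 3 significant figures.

Css = rate / CL = 83.6 / 3.32 = 25.18 mg/L
k = ln 2 / 18.2 = 0.03809 hr⁻¹
C(t) = Css (1 − e^(−kt)) = 25.18 × (1 − e^(−0.4304)) = 25.18 × 0.3497 ≈ 8.81 mg/L

8.81 mg/L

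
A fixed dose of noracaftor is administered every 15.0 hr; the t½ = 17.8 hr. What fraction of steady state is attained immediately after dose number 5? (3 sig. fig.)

0.946

k = ln 2 / 17.8 = 0.03894 hr⁻¹
f_n = 1 − e^(−nkτ) = 1 − e^(−5 × 0.03894 × 15.0) = 1 − e^(−2.921) = 1 − 0.05390 ≈ 0.946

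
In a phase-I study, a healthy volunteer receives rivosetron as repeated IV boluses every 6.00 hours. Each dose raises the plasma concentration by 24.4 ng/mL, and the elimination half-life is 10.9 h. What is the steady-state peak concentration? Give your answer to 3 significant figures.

k = ln 2 / 10.9 = 0.06359 h⁻¹
Fraction remaining after one interval: e^(−kτ) = e^(−0.06359 × 6.00) = 0.6828
R = 1 / (1 − 0.6828) = 3.153
Css,max = 24.4 × 3.153 ≈ 76.9 ng/mL

76.9 ng/mL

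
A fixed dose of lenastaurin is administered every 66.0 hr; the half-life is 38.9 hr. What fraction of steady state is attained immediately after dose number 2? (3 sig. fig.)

k = ln 2 / 38.9 = 0.01782 hr⁻¹
f_n = 1 − e^(−nkτ) = 1 − e^(−2 × 0.01782 × 66.0) = 1 − e^(−2.352) = 1 − 0.09517 ≈ 0.905

0.905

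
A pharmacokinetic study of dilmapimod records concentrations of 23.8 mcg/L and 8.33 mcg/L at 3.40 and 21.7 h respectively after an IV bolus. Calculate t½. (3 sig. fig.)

k = ln(C₁/C₂) / (t₂ − t₁) = ln(23.8/8.33) / (21.7 − 3.40)
  = 1.050 / 18.30 = 0.05737 h⁻¹
t½ = ln 2 / k = ln 2 / 0.05737 ≈ 12.1 hours

12.1 hours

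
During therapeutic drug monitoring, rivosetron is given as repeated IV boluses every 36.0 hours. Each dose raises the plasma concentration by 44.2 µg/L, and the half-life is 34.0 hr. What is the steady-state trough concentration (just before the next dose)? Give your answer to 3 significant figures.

40.8 µg/L

k = ln 2 / 34.0 = 0.02039 hr⁻¹
Fraction remaining after one interval: e^(−kτ) = e^(−0.02039 × 36.0) = 0.4800
R = 1 / (1 − 0.4800) = 1.923
Css,max = 44.2 × 1.923 = 85.00 µg/L
Css,min = Css,max × e^(−kτ) = 85.00 × 0.4800 ≈ 40.8 µg/L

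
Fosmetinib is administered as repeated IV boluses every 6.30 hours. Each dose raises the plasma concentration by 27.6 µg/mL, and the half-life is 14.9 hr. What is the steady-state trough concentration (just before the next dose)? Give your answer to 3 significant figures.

81.0 µg/mL

k = ln 2 / 14.9 = 0.04652 hr⁻¹
Fraction remaining after one interval: e^(−kτ) = e^(−0.04652 × 6.30) = 0.7460
R = 1 / (1 − 0.7460) = 3.936
Css,max = 27.6 × 3.936 = 108.6 µg/mL
Css,min = Css,max × e^(−kτ) = 108.6 × 0.7460 ≈ 81.0 µg/mL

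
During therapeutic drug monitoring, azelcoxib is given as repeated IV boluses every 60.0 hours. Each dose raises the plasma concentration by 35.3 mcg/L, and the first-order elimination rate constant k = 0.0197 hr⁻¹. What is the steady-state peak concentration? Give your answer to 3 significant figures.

50.9 mcg/L

Fraction remaining after one interval: e^(−kτ) = e^(−0.01970 × 60.0) = 0.3067
R = 1 / (1 − 0.3067) = 1.442
Css,max = 35.3 × 1.442 ≈ 50.9 mcg/L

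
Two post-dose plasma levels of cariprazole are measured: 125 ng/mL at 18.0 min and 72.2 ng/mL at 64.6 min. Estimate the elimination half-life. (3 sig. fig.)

58.8 minutes

k = ln(C₁/C₂) / (t₂ − t₁) = ln(125/72.2) / (64.6 − 18.0)
  = 0.5489 / 46.60 = 0.01178 min⁻¹
t½ = ln 2 / k = ln 2 / 0.01178 ≈ 58.8 minutes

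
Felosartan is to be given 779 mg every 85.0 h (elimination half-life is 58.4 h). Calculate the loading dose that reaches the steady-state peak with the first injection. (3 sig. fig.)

k = ln 2 / 58.4 = 0.01187 h⁻¹
Accumulation ratio R = 1 / (1 − e^(−kτ)) = 1 / (1 − e^(−0.01187×85.0)) = 1 / (1 − 0.3646) = 1.574
Loading dose = maintenance dose × R = 779 × 1.574 ≈ 1230 mg

1230 mg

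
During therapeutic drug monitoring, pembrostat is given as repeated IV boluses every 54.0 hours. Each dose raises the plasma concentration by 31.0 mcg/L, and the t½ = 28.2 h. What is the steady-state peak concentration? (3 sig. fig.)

42.2 mcg/L

k = ln 2 / 28.2 = 0.02458 h⁻¹
Fraction remaining after one interval: e^(−kτ) = e^(−0.02458 × 54.0) = 0.2652
R = 1 / (1 − 0.2652) = 1.361
Css,max = 31.0 × 1.361 ≈ 42.2 mcg/L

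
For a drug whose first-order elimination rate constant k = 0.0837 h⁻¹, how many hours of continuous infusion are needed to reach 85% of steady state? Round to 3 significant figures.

f = 1 − e^(−kt)  ⇒  t = −ln(1 − f) / k
t = −ln(1 − 0.85) / 0.08370 = 1.897 / 0.08370 ≈ 22.7 hours

22.7 hours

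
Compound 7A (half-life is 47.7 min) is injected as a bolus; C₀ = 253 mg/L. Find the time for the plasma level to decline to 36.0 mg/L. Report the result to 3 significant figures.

k = ln 2 / 47.7 = 0.01453 min⁻¹
C(t) = C₀ e^(−kt)  ⇒  t = ln(C₀/C) / k
t = ln(253/36.0) / 0.01453 = 1.950 / 0.01453 ≈ 134 minutes

134 minutes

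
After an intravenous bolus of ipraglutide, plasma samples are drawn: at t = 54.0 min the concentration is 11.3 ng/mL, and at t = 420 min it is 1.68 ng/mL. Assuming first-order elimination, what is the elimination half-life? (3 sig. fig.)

133 minutes

k = ln(C₁/C₂) / (t₂ − t₁) = ln(11.3/1.68) / (420 − 54.0)
  = 1.906 / 366.0 = 0.005208 min⁻¹
t½ = ln 2 / k = ln 2 / 0.005208 ≈ 133 minutes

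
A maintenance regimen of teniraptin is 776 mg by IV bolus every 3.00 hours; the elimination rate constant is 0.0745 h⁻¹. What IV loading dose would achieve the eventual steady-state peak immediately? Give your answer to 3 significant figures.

3870 mg

Accumulation ratio R = 1 / (1 − e^(−kτ)) = 1 / (1 − e^(−0.07450×3.00)) = 1 / (1 − 0.7997) = 4.993
Loading dose = maintenance dose × R = 776 × 4.993 ≈ 3870 mg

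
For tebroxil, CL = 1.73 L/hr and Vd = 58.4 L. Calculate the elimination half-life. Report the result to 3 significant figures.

23.4 hours

k = CL / V = 1.73 / 58.4 = 0.02962 hr⁻¹
t½ = ln 2 / k = ln 2 / 0.02962 ≈ 23.4 hours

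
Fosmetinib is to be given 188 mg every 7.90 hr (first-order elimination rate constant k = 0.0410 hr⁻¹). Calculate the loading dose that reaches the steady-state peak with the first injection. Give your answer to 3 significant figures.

679 mg

Accumulation ratio R = 1 / (1 − e^(−kτ)) = 1 / (1 − e^(−0.04100×7.90)) = 1 / (1 − 0.7233) = 3.614
Loading dose = maintenance dose × R = 188 × 3.614 ≈ 679 mg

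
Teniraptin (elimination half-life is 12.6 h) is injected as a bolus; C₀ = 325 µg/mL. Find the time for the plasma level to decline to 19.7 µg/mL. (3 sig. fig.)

51.0 hours

k = ln 2 / 12.6 = 0.05501 h⁻¹
C(t) = C₀ e^(−kt)  ⇒  t = ln(C₀/C) / k
t = ln(325/19.7) / 0.05501 = 2.803 / 0.05501 ≈ 51.0 hours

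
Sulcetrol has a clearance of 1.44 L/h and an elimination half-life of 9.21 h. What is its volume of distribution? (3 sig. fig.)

k = ln 2 / t½ = ln 2 / 9.21 = 0.07526 h⁻¹
V = CL / k = 1.44 / 0.07526 ≈ 19.1 L

19.1 L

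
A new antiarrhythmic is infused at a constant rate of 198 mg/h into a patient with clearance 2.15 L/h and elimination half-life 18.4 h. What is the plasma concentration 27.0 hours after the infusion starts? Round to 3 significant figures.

58.8 mg/L

Css = rate / CL = 198 / 2.15 = 92.09 mg/L
k = ln 2 / 18.4 = 0.03767 h⁻¹
C(t) = Css (1 − e^(−kt)) = 92.09 × (1 − e^(−1.017)) = 92.09 × 0.6384 ≈ 58.8 mg/L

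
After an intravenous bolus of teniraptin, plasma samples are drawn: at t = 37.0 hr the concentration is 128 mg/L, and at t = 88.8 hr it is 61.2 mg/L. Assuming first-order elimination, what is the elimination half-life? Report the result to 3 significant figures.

k = ln(C₁/C₂) / (t₂ − t₁) = ln(128/61.2) / (88.8 − 37.0)
  = 0.7379 / 51.80 = 0.01424 hr⁻¹
t½ = ln 2 / k = ln 2 / 0.01424 ≈ 48.7 hours

48.7 hours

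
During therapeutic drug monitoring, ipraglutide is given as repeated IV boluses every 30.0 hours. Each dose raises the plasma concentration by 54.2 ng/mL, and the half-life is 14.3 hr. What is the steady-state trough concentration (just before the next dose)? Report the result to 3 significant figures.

16.5 ng/mL

k = ln 2 / 14.3 = 0.04847 hr⁻¹
Fraction remaining after one interval: e^(−kτ) = e^(−0.04847 × 30.0) = 0.2336
R = 1 / (1 − 0.2336) = 1.305
Css,max = 54.2 × 1.305 = 70.72 ng/mL
Css,min = Css,max × e^(−kτ) = 70.72 × 0.2336 ≈ 16.5 ng/mL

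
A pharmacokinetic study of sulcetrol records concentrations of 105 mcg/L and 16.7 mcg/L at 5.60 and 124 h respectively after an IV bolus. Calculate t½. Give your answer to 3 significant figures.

44.6 hours

k = ln(C₁/C₂) / (t₂ − t₁) = ln(105/16.7) / (124 − 5.60)
  = 1.839 / 118.4 = 0.01553 h⁻¹
t½ = ln 2 / k = ln 2 / 0.01553 ≈ 44.6 hours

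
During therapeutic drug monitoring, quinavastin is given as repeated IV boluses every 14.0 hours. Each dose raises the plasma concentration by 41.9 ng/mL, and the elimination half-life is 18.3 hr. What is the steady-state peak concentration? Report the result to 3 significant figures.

k = ln 2 / 18.3 = 0.03788 hr⁻¹
Fraction remaining after one interval: e^(−kτ) = e^(−0.03788 × 14.0) = 0.5884
R = 1 / (1 − 0.5884) = 2.430
Css,max = 41.9 × 2.430 ≈ 102 ng/mL

102 ng/mL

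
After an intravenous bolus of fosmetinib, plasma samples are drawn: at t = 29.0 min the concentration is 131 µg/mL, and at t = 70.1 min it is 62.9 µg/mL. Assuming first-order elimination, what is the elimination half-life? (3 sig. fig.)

k = ln(C₁/C₂) / (t₂ − t₁) = ln(131/62.9) / (70.1 − 29.0)
  = 0.7337 / 41.10 = 0.01785 min⁻¹
t½ = ln 2 / k = ln 2 / 0.01785 ≈ 38.8 minutes

38.8 minutes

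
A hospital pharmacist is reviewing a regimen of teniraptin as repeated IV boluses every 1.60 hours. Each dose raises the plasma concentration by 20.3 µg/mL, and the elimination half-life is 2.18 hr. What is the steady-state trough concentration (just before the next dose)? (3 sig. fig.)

30.6 µg/mL

k = ln 2 / 2.18 = 0.3180 hr⁻¹
Fraction remaining after one interval: e^(−kτ) = e^(−0.3180 × 1.60) = 0.6013
R = 1 / (1 − 0.6013) = 2.508
Css,max = 20.3 × 2.508 = 50.91 µg/mL
Css,min = Css,max × e^(−kτ) = 50.91 × 0.6013 ≈ 30.6 µg/mL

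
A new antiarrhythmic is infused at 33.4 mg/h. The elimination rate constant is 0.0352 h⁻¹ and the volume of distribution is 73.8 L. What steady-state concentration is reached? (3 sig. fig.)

12.9 mg/L

CL = k · V = 0.0352 × 73.8 = 2.598 L/h
Css = rate / CL = 33.4 / 2.598 ≈ 12.9 mg/L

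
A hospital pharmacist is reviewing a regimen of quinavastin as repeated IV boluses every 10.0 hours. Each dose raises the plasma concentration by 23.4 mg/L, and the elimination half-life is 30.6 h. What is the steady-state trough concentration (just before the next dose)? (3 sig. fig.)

k = ln 2 / 30.6 = 0.02265 h⁻¹
Fraction remaining after one interval: e^(−kτ) = e^(−0.02265 × 10.0) = 0.7973
R = 1 / (1 − 0.7973) = 4.934
Css,max = 23.4 × 4.934 = 115.4 mg/L
Css,min = Css,max × e^(−kτ) = 115.4 × 0.7973 ≈ 92.0 mg/L

92.0 mg/L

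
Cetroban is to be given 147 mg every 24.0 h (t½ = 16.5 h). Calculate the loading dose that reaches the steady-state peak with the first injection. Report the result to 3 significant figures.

k = ln 2 / 16.5 = 0.04201 h⁻¹
Accumulation ratio R = 1 / (1 − e^(−kτ)) = 1 / (1 − e^(−0.04201×24.0)) = 1 / (1 − 0.3649) = 1.574
Loading dose = maintenance dose × R = 147 × 1.574 ≈ 231 mg

231 mg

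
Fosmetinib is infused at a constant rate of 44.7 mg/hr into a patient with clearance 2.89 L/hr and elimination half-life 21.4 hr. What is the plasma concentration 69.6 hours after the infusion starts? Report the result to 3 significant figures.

13.8 mg/L

Css = rate / CL = 44.7 / 2.89 = 15.47 mg/L
k = ln 2 / 21.4 = 0.03239 hr⁻¹
C(t) = Css (1 − e^(−kt)) = 15.47 × (1 − e^(−2.254)) = 15.47 × 0.8951 ≈ 13.8 mg/L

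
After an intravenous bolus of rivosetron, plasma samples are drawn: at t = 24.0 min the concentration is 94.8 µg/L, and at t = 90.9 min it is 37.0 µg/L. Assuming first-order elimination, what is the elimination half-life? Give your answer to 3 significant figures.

49.3 minutes

k = ln(C₁/C₂) / (t₂ − t₁) = ln(94.8/37.0) / (90.9 − 24.0)
  = 0.9409 / 66.90 = 0.01406 min⁻¹
t½ = ln 2 / k = ln 2 / 0.01406 ≈ 49.3 minutes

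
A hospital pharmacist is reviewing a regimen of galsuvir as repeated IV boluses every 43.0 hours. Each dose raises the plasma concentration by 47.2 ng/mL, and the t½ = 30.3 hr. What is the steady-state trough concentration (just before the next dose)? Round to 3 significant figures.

k = ln 2 / 30.3 = 0.02288 hr⁻¹
Fraction remaining after one interval: e^(−kτ) = e^(−0.02288 × 43.0) = 0.3739
R = 1 / (1 − 0.3739) = 1.597
Css,max = 47.2 × 1.597 = 75.39 ng/mL
Css,min = Css,max × e^(−kτ) = 75.39 × 0.3739 ≈ 28.2 ng/mL

28.2 ng/mL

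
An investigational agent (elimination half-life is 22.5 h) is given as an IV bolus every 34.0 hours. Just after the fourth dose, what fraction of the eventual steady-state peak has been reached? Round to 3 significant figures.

k = ln 2 / 22.5 = 0.03081 h⁻¹
f_n = 1 − e^(−nkτ) = 1 − e^(−4 × 0.03081 × 34.0) = 1 − e^(−4.190) = 1 − 0.01515 ≈ 0.985

0.985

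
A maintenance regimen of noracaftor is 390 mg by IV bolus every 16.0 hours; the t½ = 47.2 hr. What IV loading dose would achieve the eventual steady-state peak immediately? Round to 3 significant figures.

k = ln 2 / 47.2 = 0.01469 hr⁻¹
Accumulation ratio R = 1 / (1 − e^(−kτ)) = 1 / (1 − e^(−0.01469×16.0)) = 1 / (1 − 0.7906) = 4.776
Loading dose = maintenance dose × R = 390 × 4.776 ≈ 1860 mg

1860 mg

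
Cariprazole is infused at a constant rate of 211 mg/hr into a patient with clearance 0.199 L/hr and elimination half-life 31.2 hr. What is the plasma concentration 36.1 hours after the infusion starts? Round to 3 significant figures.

585 mg/L

Css = rate / CL = 211 / 0.199 = 1060 mg/L
k = ln 2 / 31.2 = 0.02222 hr⁻¹
C(t) = Css (1 − e^(−kt)) = 1060 × (1 − e^(−0.8020)) = 1060 × 0.5516 ≈ 585 mg/L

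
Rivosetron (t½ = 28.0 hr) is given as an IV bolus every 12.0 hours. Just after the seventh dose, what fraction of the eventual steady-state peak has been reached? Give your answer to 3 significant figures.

0.875

k = ln 2 / 28.0 = 0.02476 hr⁻¹
f_n = 1 − e^(−nkτ) = 1 − e^(−7 × 0.02476 × 12.0) = 1 − e^(−2.079) = 1 − 0.1250 ≈ 0.875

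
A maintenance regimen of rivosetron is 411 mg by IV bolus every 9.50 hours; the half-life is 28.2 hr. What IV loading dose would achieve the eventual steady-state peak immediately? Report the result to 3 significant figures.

1970 mg

k = ln 2 / 28.2 = 0.02458 hr⁻¹
Accumulation ratio R = 1 / (1 − e^(−kτ)) = 1 / (1 − e^(−0.02458×9.50)) = 1 / (1 − 0.7918) = 4.802
Loading dose = maintenance dose × R = 411 × 4.802 ≈ 1970 mg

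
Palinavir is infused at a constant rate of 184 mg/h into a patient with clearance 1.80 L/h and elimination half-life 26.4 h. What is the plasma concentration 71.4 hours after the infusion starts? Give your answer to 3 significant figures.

86.5 mg/L

Css = rate / CL = 184 / 1.80 = 102.2 mg/L
k = ln 2 / 26.4 = 0.02626 h⁻¹
C(t) = Css (1 − e^(−kt)) = 102.2 × (1 − e^(−1.875)) = 102.2 × 0.8466 ≈ 86.5 mg/L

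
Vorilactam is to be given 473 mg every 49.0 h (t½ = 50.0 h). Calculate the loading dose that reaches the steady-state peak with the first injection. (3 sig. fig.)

959 mg

k = ln 2 / 50.0 = 0.01386 h⁻¹
Accumulation ratio R = 1 / (1 − e^(−kτ)) = 1 / (1 − e^(−0.01386×49.0)) = 1 / (1 − 0.5070) = 2.028
Loading dose = maintenance dose × R = 473 × 2.028 ≈ 959 mg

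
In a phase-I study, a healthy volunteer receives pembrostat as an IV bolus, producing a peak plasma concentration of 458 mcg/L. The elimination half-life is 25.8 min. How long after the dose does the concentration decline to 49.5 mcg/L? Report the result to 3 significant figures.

82.8 minutes

k = ln 2 / 25.8 = 0.02687 min⁻¹
C(t) = C₀ e^(−kt)  ⇒  t = ln(C₀/C) / k
t = ln(458/49.5) / 0.02687 = 2.225 / 0.02687 ≈ 82.8 minutes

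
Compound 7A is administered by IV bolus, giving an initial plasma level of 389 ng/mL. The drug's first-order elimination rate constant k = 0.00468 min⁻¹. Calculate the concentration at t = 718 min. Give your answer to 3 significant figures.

C(t) = C₀ e^(−kt) = 389 × e^(−0.004680 × 718) = 389 × e^(−3.360) = 389 × 0.03473 ≈ 13.5 ng/mL

13.5 ng/mL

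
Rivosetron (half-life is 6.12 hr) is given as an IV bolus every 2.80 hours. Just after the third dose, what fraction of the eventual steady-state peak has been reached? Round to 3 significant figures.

k = ln 2 / 6.12 = 0.1133 hr⁻¹
f_n = 1 − e^(−nkτ) = 1 − e^(−3 × 0.1133 × 2.80) = 1 − e^(−0.9514) = 1 − 0.3862 ≈ 0.614

0.614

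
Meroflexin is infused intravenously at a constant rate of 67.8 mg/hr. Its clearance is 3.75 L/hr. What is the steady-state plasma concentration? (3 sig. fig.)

18.1 µg/mL

Css = infusion rate / CL = 67.8 / 3.75 ≈ 18.1 µg/mL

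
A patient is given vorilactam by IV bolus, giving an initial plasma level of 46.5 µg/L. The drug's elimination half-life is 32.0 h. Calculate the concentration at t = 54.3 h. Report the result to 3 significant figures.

k = ln 2 / 32.0 = 0.02166 h⁻¹
C(t) = C₀ e^(−kt) = 46.5 × e^(−0.02166 × 54.3) = 46.5 × e^(−1.176) = 46.5 × 0.3085 ≈ 14.3 µg/L

14.3 µg/L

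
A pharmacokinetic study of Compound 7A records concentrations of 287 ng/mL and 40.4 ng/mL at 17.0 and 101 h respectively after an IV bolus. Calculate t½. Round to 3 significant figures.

k = ln(C₁/C₂) / (t₂ − t₁) = ln(287/40.4) / (101 − 17.0)
  = 1.961 / 84.00 = 0.02334 h⁻¹
t½ = ln 2 / k = ln 2 / 0.02334 ≈ 29.7 hours

29.7 hours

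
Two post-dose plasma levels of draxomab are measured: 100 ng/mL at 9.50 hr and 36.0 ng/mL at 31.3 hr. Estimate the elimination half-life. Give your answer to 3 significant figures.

k = ln(C₁/C₂) / (t₂ − t₁) = ln(100/36.0) / (31.3 − 9.50)
  = 1.022 / 21.80 = 0.04686 hr⁻¹
t½ = ln 2 / k = ln 2 / 0.04686 ≈ 14.8 hours

14.8 hours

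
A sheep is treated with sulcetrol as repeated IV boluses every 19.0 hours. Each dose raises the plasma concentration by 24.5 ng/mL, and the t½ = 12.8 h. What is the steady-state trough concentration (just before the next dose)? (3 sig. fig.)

13.6 ng/mL

k = ln 2 / 12.8 = 0.05415 h⁻¹
Fraction remaining after one interval: e^(−kτ) = e^(−0.05415 × 19.0) = 0.3574
R = 1 / (1 − 0.3574) = 1.556
Css,max = 24.5 × 1.556 = 38.13 ng/mL
Css,min = Css,max × e^(−kτ) = 38.13 × 0.3574 ≈ 13.6 ng/mL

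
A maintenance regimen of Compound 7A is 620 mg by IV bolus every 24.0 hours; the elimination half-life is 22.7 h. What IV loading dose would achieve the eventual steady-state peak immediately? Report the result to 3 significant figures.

k = ln 2 / 22.7 = 0.03054 h⁻¹
Accumulation ratio R = 1 / (1 − e^(−kτ)) = 1 / (1 − e^(−0.03054×24.0)) = 1 / (1 − 0.4805) = 1.925
Loading dose = maintenance dose × R = 620 × 1.925 ≈ 1190 mg

1190 mg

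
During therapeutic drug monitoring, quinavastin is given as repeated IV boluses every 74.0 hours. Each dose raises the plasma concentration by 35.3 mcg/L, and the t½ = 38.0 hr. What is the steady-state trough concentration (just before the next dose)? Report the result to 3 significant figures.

12.4 mcg/L

k = ln 2 / 38.0 = 0.01824 hr⁻¹
Fraction remaining after one interval: e^(−kτ) = e^(−0.01824 × 74.0) = 0.2593
R = 1 / (1 − 0.2593) = 1.350
Css,max = 35.3 × 1.350 = 47.66 mcg/L
Css,min = Css,max × e^(−kτ) = 47.66 × 0.2593 ≈ 12.4 mcg/L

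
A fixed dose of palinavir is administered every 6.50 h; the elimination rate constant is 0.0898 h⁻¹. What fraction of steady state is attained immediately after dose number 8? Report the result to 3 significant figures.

f_n = 1 − e^(−nkτ) = 1 − e^(−8 × 0.08980 × 6.50) = 1 − e^(−4.670) = 1 − 0.009376 ≈ 0.991

0.991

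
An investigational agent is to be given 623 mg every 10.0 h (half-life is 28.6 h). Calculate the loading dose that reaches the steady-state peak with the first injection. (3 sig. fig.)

2890 mg

k = ln 2 / 28.6 = 0.02424 h⁻¹
Accumulation ratio R = 1 / (1 − e^(−kτ)) = 1 / (1 − e^(−0.02424×10.0)) = 1 / (1 − 0.7848) = 4.646
Loading dose = maintenance dose × R = 623 × 4.646 ≈ 2890 mg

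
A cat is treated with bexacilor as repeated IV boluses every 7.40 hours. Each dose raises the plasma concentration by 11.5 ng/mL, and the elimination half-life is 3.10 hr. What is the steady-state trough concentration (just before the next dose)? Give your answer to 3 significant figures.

2.72 ng/mL

k = ln 2 / 3.10 = 0.2236 hr⁻¹
Fraction remaining after one interval: e^(−kτ) = e^(−0.2236 × 7.40) = 0.1912
R = 1 / (1 − 0.1912) = 1.236
Css,max = 11.5 × 1.236 = 14.22 ng/mL
Css,min = Css,max × e^(−kτ) = 14.22 × 0.1912 ≈ 2.72 ng/mL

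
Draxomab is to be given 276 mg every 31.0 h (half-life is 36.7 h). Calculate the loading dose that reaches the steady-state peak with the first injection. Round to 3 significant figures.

k = ln 2 / 36.7 = 0.01889 h⁻¹
Accumulation ratio R = 1 / (1 − e^(−kτ)) = 1 / (1 − e^(−0.01889×31.0)) = 1 / (1 − 0.5568) = 2.256
Loading dose = maintenance dose × R = 276 × 2.256 ≈ 623 mg

623 mg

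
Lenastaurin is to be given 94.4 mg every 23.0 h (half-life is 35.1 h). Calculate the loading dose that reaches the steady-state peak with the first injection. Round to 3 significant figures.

k = ln 2 / 35.1 = 0.01975 h⁻¹
Accumulation ratio R = 1 / (1 − e^(−kτ)) = 1 / (1 − e^(−0.01975×23.0)) = 1 / (1 − 0.6350) = 2.739
Loading dose = maintenance dose × R = 94.4 × 2.739 ≈ 259 mg

259 mg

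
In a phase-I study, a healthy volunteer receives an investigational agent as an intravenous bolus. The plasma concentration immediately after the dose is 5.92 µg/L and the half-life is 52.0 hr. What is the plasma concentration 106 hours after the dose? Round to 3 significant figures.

1.44 µg/L

k = ln 2 / 52.0 = 0.01333 hr⁻¹
C(t) = C₀ e^(−kt) = 5.92 × e^(−0.01333 × 106) = 5.92 × e^(−1.413) = 5.92 × 0.2434 ≈ 1.44 µg/L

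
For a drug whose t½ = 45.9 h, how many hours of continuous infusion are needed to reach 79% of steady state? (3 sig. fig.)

k = ln 2 / 45.9 = 0.01510 h⁻¹
f = 1 − e^(−kt)  ⇒  t = −ln(1 − f) / k
t = −ln(1 − 0.79) / 0.01510 = 1.561 / 0.01510 ≈ 103 hours

103 hours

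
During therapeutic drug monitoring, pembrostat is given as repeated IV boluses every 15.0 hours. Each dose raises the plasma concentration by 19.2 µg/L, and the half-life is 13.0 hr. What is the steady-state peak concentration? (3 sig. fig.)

34.9 µg/L

k = ln 2 / 13.0 = 0.05332 hr⁻¹
Fraction remaining after one interval: e^(−kτ) = e^(−0.05332 × 15.0) = 0.4494
R = 1 / (1 − 0.4494) = 1.816
Css,max = 19.2 × 1.816 ≈ 34.9 µg/L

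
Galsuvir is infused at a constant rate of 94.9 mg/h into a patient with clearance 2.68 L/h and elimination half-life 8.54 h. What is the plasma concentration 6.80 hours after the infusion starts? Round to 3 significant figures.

Css = rate / CL = 94.9 / 2.68 = 35.41 µg/mL
k = ln 2 / 8.54 = 0.08116 h⁻¹
C(t) = Css (1 − e^(−kt)) = 35.41 × (1 − e^(−0.5519)) = 35.41 × 0.4242 ≈ 15.0 µg/mL

15.0 µg/mL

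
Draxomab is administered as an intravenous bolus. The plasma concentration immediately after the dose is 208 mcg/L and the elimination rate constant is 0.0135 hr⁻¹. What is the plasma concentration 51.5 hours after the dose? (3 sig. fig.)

C(t) = C₀ e^(−kt) = 208 × e^(−0.01350 × 51.5) = 208 × e^(−0.6953) = 208 × 0.4989 ≈ 104 mcg/L

104 mcg/L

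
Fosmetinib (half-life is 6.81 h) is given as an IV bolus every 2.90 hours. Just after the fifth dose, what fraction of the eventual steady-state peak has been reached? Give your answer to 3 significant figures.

k = ln 2 / 6.81 = 0.1018 h⁻¹
f_n = 1 − e^(−nkτ) = 1 − e^(−5 × 0.1018 × 2.90) = 1 − e^(−1.476) = 1 − 0.2286 ≈ 0.771

0.771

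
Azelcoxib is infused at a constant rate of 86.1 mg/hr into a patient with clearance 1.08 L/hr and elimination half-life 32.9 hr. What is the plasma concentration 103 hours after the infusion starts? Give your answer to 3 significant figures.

70.6 mg/L

Css = rate / CL = 86.1 / 1.08 = 79.72 mg/L
k = ln 2 / 32.9 = 0.02107 hr⁻¹
C(t) = Css (1 − e^(−kt)) = 79.72 × (1 − e^(−2.170)) = 79.72 × 0.8858 ≈ 70.6 mg/L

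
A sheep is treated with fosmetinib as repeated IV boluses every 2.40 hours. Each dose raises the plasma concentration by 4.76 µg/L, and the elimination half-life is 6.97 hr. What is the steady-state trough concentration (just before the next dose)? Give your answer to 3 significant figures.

k = ln 2 / 6.97 = 0.09945 hr⁻¹
Fraction remaining after one interval: e^(−kτ) = e^(−0.09945 × 2.40) = 0.7877
R = 1 / (1 − 0.7877) = 4.710
Css,max = 4.76 × 4.710 = 22.42 µg/L
Css,min = Css,max × e^(−kτ) = 22.42 × 0.7877 ≈ 17.7 µg/L

17.7 µg/L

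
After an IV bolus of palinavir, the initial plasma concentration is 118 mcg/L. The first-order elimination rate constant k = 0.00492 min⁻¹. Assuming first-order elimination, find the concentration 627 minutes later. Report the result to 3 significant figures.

5.40 mcg/L

C(t) = C₀ e^(−kt) = 118 × e^(−0.004920 × 627) = 118 × e^(−3.085) = 118 × 0.04574 ≈ 5.40 mcg/L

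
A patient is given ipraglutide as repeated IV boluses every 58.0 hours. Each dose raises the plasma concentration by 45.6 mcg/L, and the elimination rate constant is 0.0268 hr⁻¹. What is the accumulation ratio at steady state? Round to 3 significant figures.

Fraction remaining after one interval: e^(−kτ) = e^(−0.02680 × 58.0) = 0.2113
R = 1 / (1 − 0.2113) = 1 / 0.7887 ≈ 1.27

1.27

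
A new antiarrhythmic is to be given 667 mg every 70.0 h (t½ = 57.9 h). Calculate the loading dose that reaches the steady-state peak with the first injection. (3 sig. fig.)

k = ln 2 / 57.9 = 0.01197 h⁻¹
Accumulation ratio R = 1 / (1 − e^(−kτ)) = 1 / (1 − e^(−0.01197×70.0)) = 1 / (1 − 0.4326) = 1.762
Loading dose = maintenance dose × R = 667 × 1.762 ≈ 1180 mg

1180 mg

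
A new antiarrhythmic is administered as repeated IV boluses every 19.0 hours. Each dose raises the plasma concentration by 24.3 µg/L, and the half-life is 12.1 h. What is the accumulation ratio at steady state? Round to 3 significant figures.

1.51

k = ln 2 / 12.1 = 0.05728 h⁻¹
Fraction remaining after one interval: e^(−kτ) = e^(−0.05728 × 19.0) = 0.3368
R = 1 / (1 − 0.3368) = 1 / 0.6632 ≈ 1.51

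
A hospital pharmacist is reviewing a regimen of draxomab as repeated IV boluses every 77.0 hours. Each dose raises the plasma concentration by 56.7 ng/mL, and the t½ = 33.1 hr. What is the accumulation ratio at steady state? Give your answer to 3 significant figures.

k = ln 2 / 33.1 = 0.02094 hr⁻¹
Fraction remaining after one interval: e^(−kτ) = e^(−0.02094 × 77.0) = 0.1994
R = 1 / (1 − 0.1994) = 1 / 0.8006 ≈ 1.25

1.25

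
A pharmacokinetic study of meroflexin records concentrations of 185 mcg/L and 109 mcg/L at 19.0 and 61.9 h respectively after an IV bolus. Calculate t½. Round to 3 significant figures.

k = ln(C₁/C₂) / (t₂ − t₁) = ln(185/109) / (61.9 − 19.0)
  = 0.5290 / 42.90 = 0.01233 h⁻¹
t½ = ln 2 / k = ln 2 / 0.01233 ≈ 56.2 hours

56.2 hours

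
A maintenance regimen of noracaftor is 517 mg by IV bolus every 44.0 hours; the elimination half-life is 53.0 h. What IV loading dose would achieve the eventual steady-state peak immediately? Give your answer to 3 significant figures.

k = ln 2 / 53.0 = 0.01308 h⁻¹
Accumulation ratio R = 1 / (1 − e^(−kτ)) = 1 / (1 − e^(−0.01308×44.0)) = 1 / (1 − 0.5625) = 2.285
Loading dose = maintenance dose × R = 517 × 2.285 ≈ 1180 mg

1180 mg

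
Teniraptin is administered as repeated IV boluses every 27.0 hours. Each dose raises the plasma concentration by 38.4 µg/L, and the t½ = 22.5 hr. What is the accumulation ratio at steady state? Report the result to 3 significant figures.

k = ln 2 / 22.5 = 0.03081 hr⁻¹
Fraction remaining after one interval: e^(−kτ) = e^(−0.03081 × 27.0) = 0.4353
R = 1 / (1 − 0.4353) = 1 / 0.5647 ≈ 1.77

1.77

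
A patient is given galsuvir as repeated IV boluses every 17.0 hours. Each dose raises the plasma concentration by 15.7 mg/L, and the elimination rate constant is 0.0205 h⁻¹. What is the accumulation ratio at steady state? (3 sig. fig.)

Fraction remaining after one interval: e^(−kτ) = e^(−0.02050 × 17.0) = 0.7057
R = 1 / (1 − 0.7057) = 1 / 0.2943 ≈ 3.40

3.40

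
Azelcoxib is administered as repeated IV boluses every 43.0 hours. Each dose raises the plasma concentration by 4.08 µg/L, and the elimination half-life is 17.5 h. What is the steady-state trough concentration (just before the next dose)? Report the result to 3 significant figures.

k = ln 2 / 17.5 = 0.03961 h⁻¹
Fraction remaining after one interval: e^(−kτ) = e^(−0.03961 × 43.0) = 0.1821
R = 1 / (1 − 0.1821) = 1.223
Css,max = 4.08 × 1.223 = 4.988 µg/L
Css,min = Css,max × e^(−kτ) = 4.988 × 0.1821 ≈ 0.908 µg/L

0.908 µg/L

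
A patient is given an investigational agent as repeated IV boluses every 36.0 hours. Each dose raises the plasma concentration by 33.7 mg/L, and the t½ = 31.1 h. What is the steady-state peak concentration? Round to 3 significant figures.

61.1 mg/L

k = ln 2 / 31.1 = 0.02229 h⁻¹
Fraction remaining after one interval: e^(−kτ) = e^(−0.02229 × 36.0) = 0.4483
R = 1 / (1 − 0.4483) = 1.812
Css,max = 33.7 × 1.812 ≈ 61.1 mg/L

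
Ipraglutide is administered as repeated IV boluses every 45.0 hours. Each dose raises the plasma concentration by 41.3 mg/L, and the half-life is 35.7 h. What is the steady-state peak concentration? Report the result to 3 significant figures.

k = ln 2 / 35.7 = 0.01942 h⁻¹
Fraction remaining after one interval: e^(−kτ) = e^(−0.01942 × 45.0) = 0.4174
R = 1 / (1 − 0.4174) = 1.716
Css,max = 41.3 × 1.716 ≈ 70.9 mg/L

70.9 mg/L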